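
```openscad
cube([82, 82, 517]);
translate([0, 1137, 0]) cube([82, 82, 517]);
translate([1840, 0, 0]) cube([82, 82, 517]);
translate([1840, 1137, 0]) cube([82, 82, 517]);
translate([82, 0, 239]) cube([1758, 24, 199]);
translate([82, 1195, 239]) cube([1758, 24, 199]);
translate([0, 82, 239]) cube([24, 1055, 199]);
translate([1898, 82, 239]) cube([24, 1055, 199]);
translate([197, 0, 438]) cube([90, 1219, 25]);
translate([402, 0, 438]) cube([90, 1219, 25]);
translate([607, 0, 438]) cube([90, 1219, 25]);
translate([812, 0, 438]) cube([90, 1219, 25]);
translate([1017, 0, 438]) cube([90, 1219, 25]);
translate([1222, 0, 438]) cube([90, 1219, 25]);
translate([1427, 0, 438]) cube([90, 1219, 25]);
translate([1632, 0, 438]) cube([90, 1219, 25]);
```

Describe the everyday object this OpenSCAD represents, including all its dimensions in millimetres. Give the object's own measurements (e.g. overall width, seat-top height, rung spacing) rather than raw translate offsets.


A bed frame 1922 mm long (x) by 1219 mm wide (y). Four 82×82 mm corner posts, 517 mm tall, at the corners of the footprint. Four rails of 24 mm thickness and 199 mm height run between adjacent posts with their undersides at z = 239 mm, their outer faces flush with the outside of the frame (the two x-running rails run between the posts' inner faces; the two y-running rails run between the posts' inner faces). 8 slats, each 90 mm wide (x) and 25 mm thick, lie across the top of the two x-running rails, running the full 1219 mm width of the frame in y; along x they sit between the end posts with a 115 mm gap after the −x posts and between neighbouring slats, leaving 118 mm before the +x posts.


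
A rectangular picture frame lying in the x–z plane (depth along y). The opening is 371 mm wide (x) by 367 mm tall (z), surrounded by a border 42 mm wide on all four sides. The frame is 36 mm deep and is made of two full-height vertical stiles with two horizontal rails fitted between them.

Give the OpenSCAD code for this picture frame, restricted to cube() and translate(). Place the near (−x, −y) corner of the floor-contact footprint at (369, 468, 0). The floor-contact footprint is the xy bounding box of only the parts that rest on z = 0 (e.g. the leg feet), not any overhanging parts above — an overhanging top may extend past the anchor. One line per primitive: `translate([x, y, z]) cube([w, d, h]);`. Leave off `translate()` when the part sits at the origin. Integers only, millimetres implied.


translate([369, 468, 0]) cube([42, 36, 451]);
translate([782, 468, 0]) cube([42, 36, 451]);
translate([411, 468, 0]) cube([371, 36, 42]);
translate([411, 468, 409]) cube([371, 36, 42]);


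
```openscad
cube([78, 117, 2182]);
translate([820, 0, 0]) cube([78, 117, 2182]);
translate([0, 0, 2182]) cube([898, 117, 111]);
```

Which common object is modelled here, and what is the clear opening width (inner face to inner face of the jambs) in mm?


A door frame. The clear opening width is 742 mm.

Two 2182 mm tall posts with a header on top — a door frame. The left jamb is 78 mm wide at x = 0; the right jamb starts at x = 820. The clear opening is 820 − 78 = 742 mm.


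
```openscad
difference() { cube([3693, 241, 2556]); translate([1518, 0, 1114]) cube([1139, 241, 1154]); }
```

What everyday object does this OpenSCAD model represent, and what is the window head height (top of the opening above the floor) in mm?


A wall with a window opening. The window head height is 2268 mm.

A wall with a rectangular opening subtracted — a window. Sill at z = 1114, opening 1154 mm tall, so the head is at 1114 + 1154 = 2268 mm.


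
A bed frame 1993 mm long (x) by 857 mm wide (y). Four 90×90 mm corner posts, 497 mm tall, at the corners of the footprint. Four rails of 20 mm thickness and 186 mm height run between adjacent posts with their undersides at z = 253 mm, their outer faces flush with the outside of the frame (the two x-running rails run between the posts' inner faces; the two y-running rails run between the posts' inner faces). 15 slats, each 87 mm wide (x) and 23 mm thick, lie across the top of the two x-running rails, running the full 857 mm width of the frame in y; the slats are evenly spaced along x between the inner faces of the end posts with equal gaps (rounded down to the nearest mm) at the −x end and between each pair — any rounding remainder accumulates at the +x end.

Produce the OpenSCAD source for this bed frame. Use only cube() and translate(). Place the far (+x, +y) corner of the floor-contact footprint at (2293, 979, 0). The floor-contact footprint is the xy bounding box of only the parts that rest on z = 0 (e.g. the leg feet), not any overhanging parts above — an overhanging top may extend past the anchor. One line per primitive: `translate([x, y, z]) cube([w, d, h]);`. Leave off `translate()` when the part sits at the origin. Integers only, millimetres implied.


translate([300, 122, 0]) cube([90, 90, 497]);
translate([300, 889, 0]) cube([90, 90, 497]);
translate([2203, 122, 0]) cube([90, 90, 497]);
translate([2203, 889, 0]) cube([90, 90, 497]);
translate([390, 122, 253]) cube([1813, 20, 186]);
translate([390, 959, 253]) cube([1813, 20, 186]);
translate([300, 212, 253]) cube([20, 677, 186]);
translate([2273, 212, 253]) cube([20, 677, 186]);
translate([421, 122, 439]) cube([87, 857, 23]);
translate([539, 122, 439]) cube([87, 857, 23]);
translate([657, 122, 439]) cube([87, 857, 23]);
translate([775, 122, 439]) cube([87, 857, 23]);
translate([893, 122, 439]) cube([87, 857, 23]);
translate([1011, 122, 439]) cube([87, 857, 23]);
translate([1129, 122, 439]) cube([87, 857, 23]);
translate([1247, 122, 439]) cube([87, 857, 23]);
translate([1365, 122, 439]) cube([87, 857, 23]);
translate([1483, 122, 439]) cube([87, 857, 23]);
translate([1601, 122, 439]) cube([87, 857, 23]);
translate([1719, 122, 439]) cube([87, 857, 23]);
translate([1837, 122, 439]) cube([87, 857, 23]);
translate([1955, 122, 439]) cube([87, 857, 23]);
translate([2073, 122, 439]) cube([87, 857, 23]);


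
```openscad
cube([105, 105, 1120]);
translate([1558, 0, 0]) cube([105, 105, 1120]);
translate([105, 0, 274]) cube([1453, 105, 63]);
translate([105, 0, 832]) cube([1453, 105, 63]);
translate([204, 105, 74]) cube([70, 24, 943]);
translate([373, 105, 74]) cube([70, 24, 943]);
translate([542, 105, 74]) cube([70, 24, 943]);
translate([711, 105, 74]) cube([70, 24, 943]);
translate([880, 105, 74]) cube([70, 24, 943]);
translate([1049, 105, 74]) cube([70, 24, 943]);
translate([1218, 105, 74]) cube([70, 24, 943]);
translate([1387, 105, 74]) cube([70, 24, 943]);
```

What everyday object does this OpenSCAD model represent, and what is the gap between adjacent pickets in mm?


A fence section. The picket gap is 99 mm.

Two posts, two rails, 8 pickets — a fence section. Span 1453 mm holds 8 pickets of 70 mm with 9 equal gaps: ⌊(1453 − 8·70) / 9⌋ = 99 mm.


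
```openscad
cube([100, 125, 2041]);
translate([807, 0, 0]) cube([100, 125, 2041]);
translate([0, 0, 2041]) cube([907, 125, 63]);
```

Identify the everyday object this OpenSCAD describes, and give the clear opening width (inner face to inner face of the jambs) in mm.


A door frame. The clear opening width is 707 mm.

Two 2041 mm tall posts with a header on top — a door frame. The left jamb is 100 mm wide at x = 0; the right jamb starts at x = 807. The clear opening is 807 − 100 = 707 mm.


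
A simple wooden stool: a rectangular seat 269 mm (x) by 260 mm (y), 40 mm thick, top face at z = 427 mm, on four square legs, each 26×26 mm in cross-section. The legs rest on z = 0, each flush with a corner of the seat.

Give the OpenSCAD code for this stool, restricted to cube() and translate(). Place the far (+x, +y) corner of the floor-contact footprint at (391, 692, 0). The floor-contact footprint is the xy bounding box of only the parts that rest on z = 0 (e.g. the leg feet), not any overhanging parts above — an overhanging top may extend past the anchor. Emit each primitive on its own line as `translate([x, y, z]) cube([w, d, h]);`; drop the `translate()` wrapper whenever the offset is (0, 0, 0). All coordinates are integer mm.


translate([122, 432, 387]) cube([269, 260, 40]);
translate([122, 432, 0]) cube([26, 26, 387]);
translate([365, 432, 0]) cube([26, 26, 387]);
translate([122, 666, 0]) cube([26, 26, 387]);
translate([365, 666, 0]) cube([26, 26, 387]);


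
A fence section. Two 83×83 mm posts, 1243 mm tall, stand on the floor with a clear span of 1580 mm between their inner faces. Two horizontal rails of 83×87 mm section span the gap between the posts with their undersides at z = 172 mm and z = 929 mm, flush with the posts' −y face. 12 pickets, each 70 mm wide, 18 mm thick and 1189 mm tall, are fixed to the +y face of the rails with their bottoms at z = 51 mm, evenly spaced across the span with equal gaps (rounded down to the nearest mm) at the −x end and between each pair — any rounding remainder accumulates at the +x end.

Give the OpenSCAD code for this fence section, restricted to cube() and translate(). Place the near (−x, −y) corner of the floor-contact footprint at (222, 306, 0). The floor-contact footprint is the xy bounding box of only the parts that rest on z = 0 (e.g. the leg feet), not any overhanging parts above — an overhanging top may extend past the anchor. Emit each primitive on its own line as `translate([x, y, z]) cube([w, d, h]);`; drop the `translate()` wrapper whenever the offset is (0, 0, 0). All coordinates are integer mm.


translate([222, 306, 0]) cube([83, 83, 1243]);
translate([1885, 306, 0]) cube([83, 83, 1243]);
translate([305, 306, 172]) cube([1580, 83, 87]);
translate([305, 306, 929]) cube([1580, 83, 87]);
translate([361, 389, 51]) cube([70, 18, 1189]);
translate([487, 389, 51]) cube([70, 18, 1189]);
translate([613, 389, 51]) cube([70, 18, 1189]);
translate([739, 389, 51]) cube([70, 18, 1189]);
translate([865, 389, 51]) cube([70, 18, 1189]);
translate([991, 389, 51]) cube([70, 18, 1189]);
translate([1117, 389, 51]) cube([70, 18, 1189]);
translate([1243, 389, 51]) cube([70, 18, 1189]);
translate([1369, 389, 51]) cube([70, 18, 1189]);
translate([1495, 389, 51]) cube([70, 18, 1189]);
translate([1621, 389, 51]) cube([70, 18, 1189]);
translate([1747, 389, 51]) cube([70, 18, 1189]);


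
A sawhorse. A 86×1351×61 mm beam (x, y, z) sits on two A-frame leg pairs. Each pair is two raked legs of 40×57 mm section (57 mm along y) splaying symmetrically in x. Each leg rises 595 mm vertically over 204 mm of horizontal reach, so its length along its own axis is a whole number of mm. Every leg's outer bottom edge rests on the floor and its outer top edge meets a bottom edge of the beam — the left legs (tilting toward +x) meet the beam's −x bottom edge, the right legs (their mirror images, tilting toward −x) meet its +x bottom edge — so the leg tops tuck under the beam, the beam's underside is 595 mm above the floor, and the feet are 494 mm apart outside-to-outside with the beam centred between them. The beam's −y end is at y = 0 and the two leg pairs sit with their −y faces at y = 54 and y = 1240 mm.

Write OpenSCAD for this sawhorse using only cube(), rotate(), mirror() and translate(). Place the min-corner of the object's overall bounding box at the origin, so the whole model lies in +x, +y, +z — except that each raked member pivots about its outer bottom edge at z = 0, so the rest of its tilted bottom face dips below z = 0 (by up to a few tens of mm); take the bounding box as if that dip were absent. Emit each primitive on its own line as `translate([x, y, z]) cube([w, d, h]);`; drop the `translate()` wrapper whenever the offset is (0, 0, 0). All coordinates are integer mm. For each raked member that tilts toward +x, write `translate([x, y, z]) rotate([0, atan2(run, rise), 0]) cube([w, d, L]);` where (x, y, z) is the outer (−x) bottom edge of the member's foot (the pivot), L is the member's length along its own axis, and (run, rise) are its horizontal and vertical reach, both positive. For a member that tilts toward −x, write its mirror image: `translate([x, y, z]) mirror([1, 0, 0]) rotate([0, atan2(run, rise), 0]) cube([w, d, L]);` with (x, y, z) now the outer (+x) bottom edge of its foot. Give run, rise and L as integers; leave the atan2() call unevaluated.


translate([204, 0, 595]) cube([86, 1351, 61]);
translate([0, 54, 0]) rotate([0, atan2(204, 595), 0]) cube([40, 57, 629]);
translate([494, 54, 0]) mirror([1, 0, 0]) rotate([0, atan2(204, 595), 0]) cube([40, 57, 629]);
translate([0, 1240, 0]) rotate([0, atan2(204, 595), 0]) cube([40, 57, 629]);
translate([494, 1240, 0]) mirror([1, 0, 0]) rotate([0, atan2(204, 595), 0]) cube([40, 57, 629]);


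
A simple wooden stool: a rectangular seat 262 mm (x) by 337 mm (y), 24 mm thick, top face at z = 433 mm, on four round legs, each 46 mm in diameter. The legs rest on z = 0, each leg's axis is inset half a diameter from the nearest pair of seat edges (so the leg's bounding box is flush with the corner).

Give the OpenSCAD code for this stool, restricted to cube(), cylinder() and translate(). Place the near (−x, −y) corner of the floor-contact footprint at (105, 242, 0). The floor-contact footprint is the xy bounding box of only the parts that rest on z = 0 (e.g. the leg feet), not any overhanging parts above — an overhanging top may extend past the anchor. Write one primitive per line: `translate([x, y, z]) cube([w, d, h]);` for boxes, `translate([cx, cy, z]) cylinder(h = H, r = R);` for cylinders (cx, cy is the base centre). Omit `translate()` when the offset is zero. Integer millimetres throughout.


translate([105, 242, 409]) cube([262, 337, 24]);
translate([128, 265, 0]) cylinder(h = 409, r = 23);
translate([344, 265, 0]) cylinder(h = 409, r = 23);
translate([128, 556, 0]) cylinder(h = 409, r = 23);
translate([344, 556, 0]) cylinder(h = 409, r = 23);


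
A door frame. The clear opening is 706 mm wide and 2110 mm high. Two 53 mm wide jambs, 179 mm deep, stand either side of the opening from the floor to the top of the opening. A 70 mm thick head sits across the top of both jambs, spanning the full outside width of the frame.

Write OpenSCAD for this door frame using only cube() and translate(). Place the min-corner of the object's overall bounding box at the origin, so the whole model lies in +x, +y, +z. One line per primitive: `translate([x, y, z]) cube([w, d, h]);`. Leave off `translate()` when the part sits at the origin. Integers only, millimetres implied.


cube([53, 179, 2110]);
translate([759, 0, 0]) cube([53, 179, 2110]);
translate([0, 0, 2110]) cube([812, 179, 70]);


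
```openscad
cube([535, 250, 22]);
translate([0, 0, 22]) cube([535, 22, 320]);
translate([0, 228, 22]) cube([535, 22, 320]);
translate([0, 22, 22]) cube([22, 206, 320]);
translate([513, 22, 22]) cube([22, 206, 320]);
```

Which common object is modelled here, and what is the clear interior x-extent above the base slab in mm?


An open box. The internal width is 491 mm.

A 535×250 base slab with four walls standing on it — an open box. The base is 535 mm wide and the walls are 22 mm thick, so the internal width is 535 − 2 × 22 = 491 mm.


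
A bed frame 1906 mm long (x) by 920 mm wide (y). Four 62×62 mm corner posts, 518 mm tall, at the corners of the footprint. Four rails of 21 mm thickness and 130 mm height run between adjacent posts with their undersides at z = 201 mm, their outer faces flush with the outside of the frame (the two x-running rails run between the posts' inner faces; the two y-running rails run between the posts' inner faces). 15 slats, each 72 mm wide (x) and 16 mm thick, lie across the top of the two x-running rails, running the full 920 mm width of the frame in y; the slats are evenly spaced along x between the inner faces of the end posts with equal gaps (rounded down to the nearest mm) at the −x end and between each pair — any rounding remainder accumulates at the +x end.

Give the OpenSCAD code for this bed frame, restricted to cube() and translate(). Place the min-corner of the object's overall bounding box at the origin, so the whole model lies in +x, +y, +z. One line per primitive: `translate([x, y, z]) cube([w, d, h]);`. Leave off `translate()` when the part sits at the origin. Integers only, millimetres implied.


// slat z = rail_z + rail_h = 201 + 130 = 331
// slat gap = ⌊(1782 − 15·72) / 16⌋ = 43
cube([62, 62, 518]);
translate([0, 858, 0]) cube([62, 62, 518]);
translate([1844, 0, 0]) cube([62, 62, 518]);
translate([1844, 858, 0]) cube([62, 62, 518]);
translate([62, 0, 201]) cube([1782, 21, 130]);
translate([62, 899, 201]) cube([1782, 21, 130]);
translate([0, 62, 201]) cube([21, 796, 130]);
translate([1885, 62, 201]) cube([21, 796, 130]);
translate([105, 0, 331]) cube([72, 920, 16]);
translate([220, 0, 331]) cube([72, 920, 16]);
translate([335, 0, 331]) cube([72, 920, 16]);
translate([450, 0, 331]) cube([72, 920, 16]);
translate([565, 0, 331]) cube([72, 920, 16]);
translate([680, 0, 331]) cube([72, 920, 16]);
translate([795, 0, 331]) cube([72, 920, 16]);
translate([910, 0, 331]) cube([72, 920, 16]);
translate([1025, 0, 331]) cube([72, 920, 16]);
translate([1140, 0, 331]) cube([72, 920, 16]);
translate([1255, 0, 331]) cube([72, 920, 16]);
translate([1370, 0, 331]) cube([72, 920, 16]);
translate([1485, 0, 331]) cube([72, 920, 16]);
translate([1600, 0, 331]) cube([72, 920, 16]);
translate([1715, 0, 331]) cube([72, 920, 16]);


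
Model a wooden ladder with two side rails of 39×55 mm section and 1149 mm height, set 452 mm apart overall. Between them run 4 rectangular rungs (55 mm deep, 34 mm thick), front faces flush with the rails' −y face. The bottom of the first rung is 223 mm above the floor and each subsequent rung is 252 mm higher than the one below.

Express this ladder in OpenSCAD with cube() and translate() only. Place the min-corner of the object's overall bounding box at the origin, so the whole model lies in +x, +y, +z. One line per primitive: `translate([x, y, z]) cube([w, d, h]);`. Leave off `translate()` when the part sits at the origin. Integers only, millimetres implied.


// rung span = 452 - 2*39 = 374
// rung[k] z = 223 + k*252
cube([39, 55, 1149]);
translate([413, 0, 0]) cube([39, 55, 1149]);
translate([39, 0, 223]) cube([374, 55, 34]);
translate([39, 0, 475]) cube([374, 55, 34]);
translate([39, 0, 727]) cube([374, 55, 34]);
translate([39, 0, 979]) cube([374, 55, 34]);


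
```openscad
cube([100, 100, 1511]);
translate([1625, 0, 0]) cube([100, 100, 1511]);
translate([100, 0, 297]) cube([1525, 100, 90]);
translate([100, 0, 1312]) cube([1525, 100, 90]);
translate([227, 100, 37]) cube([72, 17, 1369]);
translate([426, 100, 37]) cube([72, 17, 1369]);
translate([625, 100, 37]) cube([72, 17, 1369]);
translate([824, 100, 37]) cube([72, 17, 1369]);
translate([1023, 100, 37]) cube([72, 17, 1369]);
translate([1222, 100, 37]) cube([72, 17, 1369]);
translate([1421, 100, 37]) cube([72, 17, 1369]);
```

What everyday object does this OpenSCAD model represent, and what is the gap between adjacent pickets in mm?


A fence section. The picket gap is 127 mm.

Two posts, two rails, 7 pickets — a fence section. Span 1525 mm holds 7 pickets of 72 mm with 8 equal gaps: ⌊(1525 − 7·72) / 8⌋ = 127 mm.


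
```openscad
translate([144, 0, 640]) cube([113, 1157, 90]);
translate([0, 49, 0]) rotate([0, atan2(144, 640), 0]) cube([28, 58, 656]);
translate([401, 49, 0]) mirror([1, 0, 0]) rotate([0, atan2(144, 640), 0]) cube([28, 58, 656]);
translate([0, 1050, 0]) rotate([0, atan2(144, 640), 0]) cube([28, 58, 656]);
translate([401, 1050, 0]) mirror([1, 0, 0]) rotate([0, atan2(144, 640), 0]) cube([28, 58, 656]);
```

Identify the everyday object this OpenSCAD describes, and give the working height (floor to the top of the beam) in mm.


A sawhorse. The overall height is 730 mm.

A beam across two mirrored pairs of raked legs — a sawhorse. The beam's underside is at z = 640 (matching the legs' vertical rise in atan2(144, 640)) and the beam is 90 mm tall, so its top is at 640 + 90 = 730 mm. The raked legs top out at the beam's underside, so that is the highest point.


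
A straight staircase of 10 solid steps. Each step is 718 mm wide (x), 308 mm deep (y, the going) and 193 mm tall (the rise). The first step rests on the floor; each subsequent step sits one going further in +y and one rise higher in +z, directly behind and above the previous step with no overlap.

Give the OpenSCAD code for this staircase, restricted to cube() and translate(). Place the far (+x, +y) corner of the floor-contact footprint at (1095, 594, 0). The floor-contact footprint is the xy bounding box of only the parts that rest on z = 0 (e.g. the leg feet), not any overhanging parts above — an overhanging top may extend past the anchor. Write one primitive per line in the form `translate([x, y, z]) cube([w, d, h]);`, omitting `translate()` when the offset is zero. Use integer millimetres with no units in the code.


translate([377, 286, 0]) cube([718, 308, 193]);
translate([377, 594, 193]) cube([718, 308, 193]);
translate([377, 902, 386]) cube([718, 308, 193]);
translate([377, 1210, 579]) cube([718, 308, 193]);
translate([377, 1518, 772]) cube([718, 308, 193]);
translate([377, 1826, 965]) cube([718, 308, 193]);
translate([377, 2134, 1158]) cube([718, 308, 193]);
translate([377, 2442, 1351]) cube([718, 308, 193]);
translate([377, 2750, 1544]) cube([718, 308, 193]);
translate([377, 3058, 1737]) cube([718, 308, 193]);


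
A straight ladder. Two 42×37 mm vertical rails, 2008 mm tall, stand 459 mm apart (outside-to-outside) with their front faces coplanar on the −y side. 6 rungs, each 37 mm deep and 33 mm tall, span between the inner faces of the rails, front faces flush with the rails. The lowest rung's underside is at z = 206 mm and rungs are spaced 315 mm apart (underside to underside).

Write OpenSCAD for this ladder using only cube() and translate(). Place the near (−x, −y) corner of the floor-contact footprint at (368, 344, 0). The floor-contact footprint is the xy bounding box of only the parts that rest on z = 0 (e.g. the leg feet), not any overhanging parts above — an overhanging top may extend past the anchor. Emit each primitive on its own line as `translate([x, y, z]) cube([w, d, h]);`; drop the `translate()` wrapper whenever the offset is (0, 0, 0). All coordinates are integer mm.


translate([368, 344, 0]) cube([42, 37, 2008]);
translate([785, 344, 0]) cube([42, 37, 2008]);
translate([410, 344, 206]) cube([375, 37, 33]);
translate([410, 344, 521]) cube([375, 37, 33]);
translate([410, 344, 836]) cube([375, 37, 33]);
translate([410, 344, 1151]) cube([375, 37, 33]);
translate([410, 344, 1466]) cube([375, 37, 33]);
translate([410, 344, 1781]) cube([375, 37, 33]);


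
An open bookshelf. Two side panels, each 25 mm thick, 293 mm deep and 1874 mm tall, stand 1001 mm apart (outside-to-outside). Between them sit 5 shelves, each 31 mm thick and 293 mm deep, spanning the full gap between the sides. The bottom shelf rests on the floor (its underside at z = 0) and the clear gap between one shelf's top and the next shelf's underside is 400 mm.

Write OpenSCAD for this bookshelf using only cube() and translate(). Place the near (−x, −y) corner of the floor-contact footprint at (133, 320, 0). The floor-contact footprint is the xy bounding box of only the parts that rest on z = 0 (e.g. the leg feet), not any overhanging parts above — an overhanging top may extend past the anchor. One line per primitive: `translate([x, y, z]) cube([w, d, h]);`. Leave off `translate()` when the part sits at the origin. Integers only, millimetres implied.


translate([133, 320, 0]) cube([25, 293, 1874]);
translate([1109, 320, 0]) cube([25, 293, 1874]);
translate([158, 320, 0]) cube([951, 293, 31]);
translate([158, 320, 431]) cube([951, 293, 31]);
translate([158, 320, 862]) cube([951, 293, 31]);
translate([158, 320, 1293]) cube([951, 293, 31]);
translate([158, 320, 1724]) cube([951, 293, 31]);


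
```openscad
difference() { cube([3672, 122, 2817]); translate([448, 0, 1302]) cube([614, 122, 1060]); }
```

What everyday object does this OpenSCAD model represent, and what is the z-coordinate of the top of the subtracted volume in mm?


A wall with a window opening. The window head height is 2362 mm.

A wall with a rectangular opening subtracted — a window. Sill at z = 1302, opening 1060 mm tall, so the head is at 1302 + 1060 = 2362 mm.


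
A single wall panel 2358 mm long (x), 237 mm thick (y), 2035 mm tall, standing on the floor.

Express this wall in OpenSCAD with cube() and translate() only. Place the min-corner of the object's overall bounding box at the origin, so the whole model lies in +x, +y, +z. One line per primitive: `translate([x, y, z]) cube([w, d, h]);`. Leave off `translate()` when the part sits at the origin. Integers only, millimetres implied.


cube([2358, 237, 2035]);


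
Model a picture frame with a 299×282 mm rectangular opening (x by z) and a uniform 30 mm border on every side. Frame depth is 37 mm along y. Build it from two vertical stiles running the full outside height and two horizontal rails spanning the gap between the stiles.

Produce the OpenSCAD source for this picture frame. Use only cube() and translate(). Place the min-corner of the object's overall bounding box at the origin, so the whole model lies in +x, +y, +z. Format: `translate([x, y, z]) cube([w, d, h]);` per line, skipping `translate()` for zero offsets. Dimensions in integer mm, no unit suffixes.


cube([30, 37, 342]);
translate([329, 0, 0]) cube([30, 37, 342]);
translate([30, 0, 0]) cube([299, 37, 30]);
translate([30, 0, 312]) cube([299, 37, 30]);


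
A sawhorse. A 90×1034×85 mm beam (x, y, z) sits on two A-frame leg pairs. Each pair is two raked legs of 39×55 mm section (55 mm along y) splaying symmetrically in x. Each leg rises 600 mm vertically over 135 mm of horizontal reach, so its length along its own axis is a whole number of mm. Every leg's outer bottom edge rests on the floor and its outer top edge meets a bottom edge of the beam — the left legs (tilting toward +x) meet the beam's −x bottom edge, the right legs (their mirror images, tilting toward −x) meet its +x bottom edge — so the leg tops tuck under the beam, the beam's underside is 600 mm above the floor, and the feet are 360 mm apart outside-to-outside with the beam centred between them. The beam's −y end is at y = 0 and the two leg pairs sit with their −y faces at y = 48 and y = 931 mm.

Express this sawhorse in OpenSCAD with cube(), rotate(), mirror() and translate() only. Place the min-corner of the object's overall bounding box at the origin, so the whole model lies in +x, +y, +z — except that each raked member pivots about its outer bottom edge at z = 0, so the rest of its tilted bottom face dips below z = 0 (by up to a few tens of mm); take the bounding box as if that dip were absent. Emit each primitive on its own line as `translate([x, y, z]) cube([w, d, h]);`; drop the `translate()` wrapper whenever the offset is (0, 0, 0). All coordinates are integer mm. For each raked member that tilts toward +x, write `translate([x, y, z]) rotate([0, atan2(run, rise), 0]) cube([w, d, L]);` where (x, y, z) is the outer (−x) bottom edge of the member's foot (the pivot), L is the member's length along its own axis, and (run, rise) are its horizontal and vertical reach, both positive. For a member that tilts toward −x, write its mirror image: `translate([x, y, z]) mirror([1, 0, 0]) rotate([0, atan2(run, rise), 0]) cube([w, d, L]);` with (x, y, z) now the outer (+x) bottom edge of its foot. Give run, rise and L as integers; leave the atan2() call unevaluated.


translate([135, 0, 600]) cube([90, 1034, 85]);
translate([0, 48, 0]) rotate([0, atan2(135, 600), 0]) cube([39, 55, 615]);
translate([360, 48, 0]) mirror([1, 0, 0]) rotate([0, atan2(135, 600), 0]) cube([39, 55, 615]);
translate([0, 931, 0]) rotate([0, atan2(135, 600), 0]) cube([39, 55, 615]);
translate([360, 931, 0]) mirror([1, 0, 0]) rotate([0, atan2(135, 600), 0]) cube([39, 55, 615]);


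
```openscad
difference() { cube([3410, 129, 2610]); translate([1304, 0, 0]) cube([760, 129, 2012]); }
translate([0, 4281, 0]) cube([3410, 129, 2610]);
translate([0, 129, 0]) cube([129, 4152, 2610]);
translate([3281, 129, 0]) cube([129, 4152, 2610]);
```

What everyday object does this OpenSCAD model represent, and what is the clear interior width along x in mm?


A single room. The interior width is 3152 mm.

Four walls enclosing a rectangle with a door in the front wall — a room. Outside width 3410 minus two 129 mm walls gives 3152 mm.


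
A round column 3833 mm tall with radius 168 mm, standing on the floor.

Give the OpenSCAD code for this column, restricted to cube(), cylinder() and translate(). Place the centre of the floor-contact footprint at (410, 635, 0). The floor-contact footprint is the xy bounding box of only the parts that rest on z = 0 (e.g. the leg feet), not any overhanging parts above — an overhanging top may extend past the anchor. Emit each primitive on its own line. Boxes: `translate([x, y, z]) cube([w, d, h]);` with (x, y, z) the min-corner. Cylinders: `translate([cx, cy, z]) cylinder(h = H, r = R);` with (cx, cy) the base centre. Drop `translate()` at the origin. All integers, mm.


translate([410, 635, 0]) cylinder(h = 3833, r = 168);


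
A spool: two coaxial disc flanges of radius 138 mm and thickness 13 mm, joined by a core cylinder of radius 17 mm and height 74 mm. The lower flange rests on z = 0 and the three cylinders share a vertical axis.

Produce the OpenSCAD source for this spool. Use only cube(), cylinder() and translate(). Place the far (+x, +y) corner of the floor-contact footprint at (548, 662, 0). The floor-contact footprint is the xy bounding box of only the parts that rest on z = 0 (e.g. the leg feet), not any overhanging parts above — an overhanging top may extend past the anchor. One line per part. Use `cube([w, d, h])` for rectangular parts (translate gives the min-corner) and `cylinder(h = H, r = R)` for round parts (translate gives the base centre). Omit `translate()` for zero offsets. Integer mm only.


translate([410, 524, 0]) cylinder(h = 13, r = 138);
translate([410, 524, 13]) cylinder(h = 74, r = 17);
translate([410, 524, 87]) cylinder(h = 13, r = 138);


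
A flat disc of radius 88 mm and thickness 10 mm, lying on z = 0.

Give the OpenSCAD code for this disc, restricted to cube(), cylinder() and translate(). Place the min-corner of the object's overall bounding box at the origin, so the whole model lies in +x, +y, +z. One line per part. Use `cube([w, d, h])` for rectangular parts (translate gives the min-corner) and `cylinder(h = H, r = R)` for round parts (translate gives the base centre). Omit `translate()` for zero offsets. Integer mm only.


translate([88, 88, 0]) cylinder(h = 10, r = 88);


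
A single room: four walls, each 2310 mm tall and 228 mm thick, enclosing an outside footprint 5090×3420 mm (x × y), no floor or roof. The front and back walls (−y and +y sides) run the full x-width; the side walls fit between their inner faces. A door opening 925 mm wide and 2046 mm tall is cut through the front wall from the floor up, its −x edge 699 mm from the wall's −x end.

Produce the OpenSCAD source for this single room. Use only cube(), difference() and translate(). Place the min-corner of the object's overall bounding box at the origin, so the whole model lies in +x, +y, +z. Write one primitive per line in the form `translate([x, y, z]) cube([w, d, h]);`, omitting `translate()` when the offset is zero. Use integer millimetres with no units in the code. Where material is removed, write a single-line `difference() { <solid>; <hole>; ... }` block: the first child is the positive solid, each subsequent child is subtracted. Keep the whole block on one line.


difference() { cube([5090, 228, 2310]); translate([699, 0, 0]) cube([925, 228, 2046]); }
translate([0, 3192, 0]) cube([5090, 228, 2310]);
translate([0, 228, 0]) cube([228, 2964, 2310]);
translate([4862, 228, 0]) cube([228, 2964, 2310]);


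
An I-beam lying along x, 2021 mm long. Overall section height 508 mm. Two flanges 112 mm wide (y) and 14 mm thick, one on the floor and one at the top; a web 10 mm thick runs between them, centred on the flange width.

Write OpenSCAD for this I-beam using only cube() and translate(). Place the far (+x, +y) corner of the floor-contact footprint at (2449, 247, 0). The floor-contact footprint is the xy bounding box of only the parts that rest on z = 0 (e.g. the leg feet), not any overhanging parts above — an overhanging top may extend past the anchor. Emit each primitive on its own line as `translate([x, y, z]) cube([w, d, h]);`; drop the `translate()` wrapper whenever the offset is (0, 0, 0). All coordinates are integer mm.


translate([428, 135, 0]) cube([2021, 112, 14]);
translate([428, 186, 14]) cube([2021, 10, 480]);
translate([428, 135, 494]) cube([2021, 112, 14]);


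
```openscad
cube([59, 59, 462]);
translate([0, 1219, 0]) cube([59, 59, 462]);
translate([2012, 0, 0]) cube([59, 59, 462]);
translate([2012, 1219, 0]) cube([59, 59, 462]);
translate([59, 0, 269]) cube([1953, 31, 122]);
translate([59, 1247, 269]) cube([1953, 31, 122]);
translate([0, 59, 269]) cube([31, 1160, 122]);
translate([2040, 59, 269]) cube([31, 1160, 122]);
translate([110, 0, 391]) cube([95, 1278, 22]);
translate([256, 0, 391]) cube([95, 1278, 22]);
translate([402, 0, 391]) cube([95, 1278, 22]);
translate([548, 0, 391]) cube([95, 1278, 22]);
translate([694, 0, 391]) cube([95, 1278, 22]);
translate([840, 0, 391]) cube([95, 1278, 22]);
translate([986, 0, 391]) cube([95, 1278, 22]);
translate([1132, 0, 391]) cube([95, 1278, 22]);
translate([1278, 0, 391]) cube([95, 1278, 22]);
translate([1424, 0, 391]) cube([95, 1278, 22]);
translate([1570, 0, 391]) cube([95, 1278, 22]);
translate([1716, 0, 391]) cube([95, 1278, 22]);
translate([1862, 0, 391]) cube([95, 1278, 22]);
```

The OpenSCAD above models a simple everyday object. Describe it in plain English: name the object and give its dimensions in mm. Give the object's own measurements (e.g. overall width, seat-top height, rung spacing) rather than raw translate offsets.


A bed frame 2071 mm long (x) by 1278 mm wide (y). Four 59×59 mm corner posts, 462 mm tall, at the corners of the footprint. Four rails of 31 mm thickness and 122 mm height run between adjacent posts with their undersides at z = 269 mm, their outer faces flush with the outside of the frame (the two x-running rails run between the posts' inner faces; the two y-running rails run between the posts' inner faces). 13 slats, each 95 mm wide (x) and 22 mm thick, lie across the top of the two x-running rails, running the full 1278 mm width of the frame in y; along x they sit between the end posts with a 51 mm gap after the −x posts and between neighbouring slats, leaving 55 mm before the +x posts.


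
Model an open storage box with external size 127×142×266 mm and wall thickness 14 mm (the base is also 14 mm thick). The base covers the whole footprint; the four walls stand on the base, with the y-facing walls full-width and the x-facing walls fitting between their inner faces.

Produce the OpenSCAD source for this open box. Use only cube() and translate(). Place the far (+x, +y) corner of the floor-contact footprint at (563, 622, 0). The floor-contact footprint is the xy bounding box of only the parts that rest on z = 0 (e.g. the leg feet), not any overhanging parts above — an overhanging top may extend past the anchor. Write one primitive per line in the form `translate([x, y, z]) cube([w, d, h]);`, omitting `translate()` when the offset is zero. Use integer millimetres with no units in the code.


translate([436, 480, 0]) cube([127, 142, 14]);
translate([436, 480, 14]) cube([127, 14, 252]);
translate([436, 608, 14]) cube([127, 14, 252]);
translate([436, 494, 14]) cube([14, 114, 252]);
translate([549, 494, 14]) cube([14, 114, 252]);


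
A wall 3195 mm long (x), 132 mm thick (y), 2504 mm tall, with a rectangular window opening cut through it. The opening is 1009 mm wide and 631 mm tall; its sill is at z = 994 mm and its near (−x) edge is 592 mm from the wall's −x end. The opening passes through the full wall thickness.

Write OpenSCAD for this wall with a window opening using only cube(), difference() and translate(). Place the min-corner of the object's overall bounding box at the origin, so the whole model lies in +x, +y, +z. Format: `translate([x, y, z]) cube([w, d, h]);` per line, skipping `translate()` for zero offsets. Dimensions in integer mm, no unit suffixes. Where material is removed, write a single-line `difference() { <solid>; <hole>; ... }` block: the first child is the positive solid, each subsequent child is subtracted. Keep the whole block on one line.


difference() { cube([3195, 132, 2504]); translate([592, 0, 994]) cube([1009, 132, 631]); }


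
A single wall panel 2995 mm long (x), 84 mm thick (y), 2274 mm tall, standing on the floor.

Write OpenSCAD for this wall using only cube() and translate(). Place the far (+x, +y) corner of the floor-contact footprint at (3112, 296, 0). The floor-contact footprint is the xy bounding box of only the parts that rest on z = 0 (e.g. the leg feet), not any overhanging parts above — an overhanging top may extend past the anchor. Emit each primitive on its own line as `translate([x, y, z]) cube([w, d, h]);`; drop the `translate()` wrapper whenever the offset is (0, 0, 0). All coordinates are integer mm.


translate([117, 212, 0]) cube([2995, 84, 2274]);


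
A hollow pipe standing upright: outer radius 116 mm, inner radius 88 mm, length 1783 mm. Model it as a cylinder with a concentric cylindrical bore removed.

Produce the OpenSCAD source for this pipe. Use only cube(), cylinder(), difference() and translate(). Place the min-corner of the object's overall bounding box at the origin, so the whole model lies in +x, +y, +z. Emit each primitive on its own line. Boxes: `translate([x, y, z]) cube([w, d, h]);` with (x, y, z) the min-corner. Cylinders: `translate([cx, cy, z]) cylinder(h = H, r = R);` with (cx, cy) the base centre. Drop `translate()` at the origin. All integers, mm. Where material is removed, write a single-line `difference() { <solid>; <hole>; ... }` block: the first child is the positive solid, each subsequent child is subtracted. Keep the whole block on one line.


difference() { translate([116, 116, 0]) cylinder(h = 1783, r = 116); translate([116, 116, 0]) cylinder(h = 1783, r = 88); }


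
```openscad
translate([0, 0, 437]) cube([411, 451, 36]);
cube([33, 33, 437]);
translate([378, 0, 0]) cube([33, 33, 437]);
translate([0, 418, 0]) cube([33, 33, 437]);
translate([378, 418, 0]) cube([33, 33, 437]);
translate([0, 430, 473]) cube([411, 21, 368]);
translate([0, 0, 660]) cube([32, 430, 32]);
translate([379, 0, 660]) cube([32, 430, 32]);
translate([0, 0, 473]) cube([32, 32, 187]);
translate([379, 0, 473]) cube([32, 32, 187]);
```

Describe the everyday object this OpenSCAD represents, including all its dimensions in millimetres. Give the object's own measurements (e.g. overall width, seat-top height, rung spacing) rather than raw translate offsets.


A chair. The seat is a 411×451×36 mm slab with its top at z = 473 mm, on four 33×33 mm corner legs (flush with the seat edges, standing on z = 0). A flat backrest 21 mm thick, 368 mm tall, spans the full seat width and rises from the seat top along its +y edge, rear face flush with the rear of the seat. Two armrests of 32×32 mm section run along each side from the seat's front edge to the front of the backrest, top faces 219 mm above the seat top and outer faces flush with the seat's x-edges; a 32×32 mm post under the front of each armrest stands on the seat at the front corner.


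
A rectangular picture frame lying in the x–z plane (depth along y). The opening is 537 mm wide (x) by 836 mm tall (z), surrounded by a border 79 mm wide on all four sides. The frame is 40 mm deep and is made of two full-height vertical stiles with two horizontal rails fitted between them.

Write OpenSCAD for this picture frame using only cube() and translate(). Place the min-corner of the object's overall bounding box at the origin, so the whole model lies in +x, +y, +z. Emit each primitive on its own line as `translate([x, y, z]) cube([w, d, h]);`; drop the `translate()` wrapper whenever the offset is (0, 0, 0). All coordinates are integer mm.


cube([79, 40, 994]);
translate([616, 0, 0]) cube([79, 40, 994]);
translate([79, 0, 0]) cube([537, 40, 79]);
translate([79, 0, 915]) cube([537, 40, 79]);
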